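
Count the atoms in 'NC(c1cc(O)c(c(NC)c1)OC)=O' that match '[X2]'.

2

The query [X2] means: any atom with exactly two total connections (bonds + H).
Check the 14 heavy atoms by environment: 6× c (aromatic, X3) → no; 2× O (X2) → match; 2× C (X4) → no; 2× N (X3) → no; 1× C (X3) → no; 1× O (X1) → no.
That gives 2 matching atoms.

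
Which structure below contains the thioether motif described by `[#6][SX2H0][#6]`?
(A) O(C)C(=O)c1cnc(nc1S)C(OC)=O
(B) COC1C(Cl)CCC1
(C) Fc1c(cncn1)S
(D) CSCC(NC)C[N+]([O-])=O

[#6][SX2H0][#6] describes an aliphatic sulfur bridging two carbons with no H on the sulfur (a thioether).
(A) has a thiol (-SH) but the sulfur has H1, not H0 bridging two carbons.
(B) has a methoxy ether (-OCH3) but the bridging atom is O, not S.
(C) has a thiol (-SH) but the sulfur has H1, not H0 bridging two carbons.
(D) contains a methylthio ether (-SCH3), which satisfies every atom and bond constraint.
So the answer is (D).

D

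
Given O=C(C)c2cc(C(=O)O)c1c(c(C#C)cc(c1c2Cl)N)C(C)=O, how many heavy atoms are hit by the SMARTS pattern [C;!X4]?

5

The query [C;!X4] means: aliphatic carbon that does not have four total connections.
Check the 23 heavy atoms by environment: 10× c (aromatic, X3) → no; 3× C (X3) → match; 3× O (X1) → no; 2× C (X4) → no; 1× N (X3) → no; 1× Cl (X1) → no; 2× C (X2) → match; 1× O (X2) → no.
Summing the matching environments: 3 + 2 = 5 matching atoms.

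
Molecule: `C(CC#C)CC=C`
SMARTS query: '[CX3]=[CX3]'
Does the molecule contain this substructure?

The pattern [CX3]=[CX3] describes a non-aromatic C=C double bond between two sp2 carbons — an alkene.
The molecule carries a vinyl group (-CH=CH2), whose atoms satisfy every constraint of the query, so the pattern matches.

Yes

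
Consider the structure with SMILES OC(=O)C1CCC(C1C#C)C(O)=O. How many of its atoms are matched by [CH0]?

Check the 13 heavy atoms by environment: 4× C (H1) → no; 2× C (H2) → no; 3× C (H0) → match; 2× O (H0) → no; 2× O (H1) → no.
That gives 3 matching atoms.

3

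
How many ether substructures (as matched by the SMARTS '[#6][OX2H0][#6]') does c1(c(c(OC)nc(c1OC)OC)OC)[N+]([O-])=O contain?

[#6][OX2H0][#6] is the SMARTS for an ether: an aliphatic oxygen bridging two carbons with no H on the oxygen.
The molecule carries 4 separate instances of a methoxy ether (-OCH3) meeting every constraint; each maps to a distinct set of atoms, giving 4 matches.

4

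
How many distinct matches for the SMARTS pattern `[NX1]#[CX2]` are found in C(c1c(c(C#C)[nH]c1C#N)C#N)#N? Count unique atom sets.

3

[NX1]#[CX2] is the SMARTS for a nitrile: a nitrogen triple-bonded to a two-connected carbon.
The molecule carries 3 separate instances of a nitrile (-C#N) meeting every constraint; each maps to a distinct set of atoms, giving 3 matches.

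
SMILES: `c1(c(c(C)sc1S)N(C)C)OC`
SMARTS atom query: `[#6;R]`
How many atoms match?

4

The query [#6;R] means: carbon that is part of a ring.
Check the 12 heavy atoms by environment: 1× s (aromatic, in 5-ring) → no; 4× c (aromatic, in 5-ring) → match; 4× C (acyclic) → no; 1× S (acyclic) → no; 1× N (acyclic) → no; 1× O (acyclic) → no.
That gives 4 matching atoms.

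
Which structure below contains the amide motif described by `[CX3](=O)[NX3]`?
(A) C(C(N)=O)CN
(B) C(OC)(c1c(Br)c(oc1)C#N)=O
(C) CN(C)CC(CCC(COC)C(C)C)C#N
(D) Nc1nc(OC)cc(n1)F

[CX3](=O)[NX3] describes a carbonyl carbon bonded to a trivalent nitrogen (an amide).
(A) contains a primary amide (-C(=O)NH2), which satisfies every atom and bond constraint.
(B) has a methyl-ester group (-C(=O)OCH3) but the carbonyl is bonded to O, not to an NX3 nitrogen.
(C) has a nitrile (-C#N) but the nitrile N is NX1 (triple-bonded), not NX3.
(D) has a primary amino group (-NH2) but the -NH2 is not attached to a carbonyl carbon.
So the answer is (A).

A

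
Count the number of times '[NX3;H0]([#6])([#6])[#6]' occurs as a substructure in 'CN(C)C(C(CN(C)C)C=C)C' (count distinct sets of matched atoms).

2

[NX3;H0]([#6])([#6])[#6] is the SMARTS for a tertiary amine: a trivalent nitrogen with no H, bonded to three carbons.
The molecule carries 2 separate instances of a dimethylamino group (-N(CH3)2) meeting every constraint; each maps to a distinct set of atoms, giving 2 matches.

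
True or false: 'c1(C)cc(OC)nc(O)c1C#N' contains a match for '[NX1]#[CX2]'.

The pattern [NX1]#[CX2] describes a nitrogen triple-bonded to a two-connected carbon — a nitrile.
The molecule carries a nitrile (-C#N), whose atoms satisfy every constraint of the query, so the pattern matches.

True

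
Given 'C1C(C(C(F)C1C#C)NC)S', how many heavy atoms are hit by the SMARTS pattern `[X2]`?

The query [X2] means: any atom with exactly two total connections (bonds + H).
Check the 11 heavy atoms by environment: 6× C (X4) → no; 1× F (X1) → no; 1× N (X3) → no; 1× S (X2) → match; 2× C (X2) → match.
Summing the matching environments: 1 + 2 = 3 matching atoms.

3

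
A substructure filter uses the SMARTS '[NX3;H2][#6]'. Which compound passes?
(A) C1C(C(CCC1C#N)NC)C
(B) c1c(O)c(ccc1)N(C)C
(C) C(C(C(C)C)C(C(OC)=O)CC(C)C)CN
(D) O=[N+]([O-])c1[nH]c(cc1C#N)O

C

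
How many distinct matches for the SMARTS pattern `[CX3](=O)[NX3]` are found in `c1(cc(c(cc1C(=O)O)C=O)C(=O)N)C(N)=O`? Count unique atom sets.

2

[CX3](=O)[NX3] is the SMARTS for an amide: a carbonyl carbon bonded to a trivalent nitrogen.
The molecule carries 2 separate instances of a primary amide (-C(=O)NH2) meeting every constraint; each maps to a distinct set of atoms, giving 2 matches.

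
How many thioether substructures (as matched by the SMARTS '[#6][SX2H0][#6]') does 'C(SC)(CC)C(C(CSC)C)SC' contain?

3

[#6][SX2H0][#6] is the SMARTS for a thioether: an aliphatic sulfur bridging two carbons with no H on the sulfur.
The molecule carries 3 separate instances of a methylthio ether (-SCH3) meeting every constraint; each maps to a distinct set of atoms, giving 3 matches.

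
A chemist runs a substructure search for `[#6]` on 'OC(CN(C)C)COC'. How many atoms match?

6

The query [#6] means: #6 matches any atom with atomic number 6 (carbon, aromatic or aliphatic).
Check the 9 heavy atoms by environment: 6× C → match; 2× O → no; 1× N → no.
That gives 6 matching atoms.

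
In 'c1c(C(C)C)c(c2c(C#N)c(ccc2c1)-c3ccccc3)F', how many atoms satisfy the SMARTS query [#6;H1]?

Check the 22 heavy atoms by environment: 7× c (aromatic, H0) → no; 9× c (aromatic, H1) → match; 1× F (H0) → no; 1× C (H0) → no; 1× N (H0) → no; 1× C (H1) → match; 2× C (H3) → no.
Summing the matching environments: 9 + 1 = 10 matching atoms.

10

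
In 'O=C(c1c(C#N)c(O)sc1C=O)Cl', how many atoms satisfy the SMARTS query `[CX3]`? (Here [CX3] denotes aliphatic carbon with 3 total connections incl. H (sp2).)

2

The query [CX3] means: C with X3: aliphatic carbon with exactly 3 total connections.
Check the 13 heavy atoms by environment: 1× s (aromatic, X2) → no; 4× c (aromatic, X3) → no; 2× C (X3) → match; 2× O (X1) → no; 1× Cl (X1) → no; 1× C (X2) → no; 1× N (X1) → no; 1× O (X2) → no.
That gives 2 matching atoms.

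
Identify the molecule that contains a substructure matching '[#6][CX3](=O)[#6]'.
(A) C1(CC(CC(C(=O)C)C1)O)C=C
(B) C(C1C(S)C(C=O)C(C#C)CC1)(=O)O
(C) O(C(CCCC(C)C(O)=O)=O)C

A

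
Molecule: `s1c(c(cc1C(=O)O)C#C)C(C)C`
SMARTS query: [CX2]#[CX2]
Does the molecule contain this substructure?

Yes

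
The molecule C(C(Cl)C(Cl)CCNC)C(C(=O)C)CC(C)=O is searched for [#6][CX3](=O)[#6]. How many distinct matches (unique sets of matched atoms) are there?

[#6][CX3](=O)[#6] is the SMARTS for a ketone: a carbonyl carbon (no H) flanked by two carbons.
The molecule carries 2 separate instances of an acetyl/ketone group (-C(=O)CH3) meeting every constraint; each maps to a distinct set of atoms, giving 2 matches.

2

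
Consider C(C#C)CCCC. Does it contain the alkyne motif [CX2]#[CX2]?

Yes

The pattern [CX2]#[CX2] describes a carbon-carbon triple bond — an alkyne.
The molecule carries an ethynyl group (-C#CH), whose atoms satisfy every constraint of the query, so the pattern matches.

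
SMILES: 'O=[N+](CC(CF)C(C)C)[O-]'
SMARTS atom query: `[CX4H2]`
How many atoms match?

The query [CX4H2] means: sp3 carbon (X4) with exactly two hydrogens.
Check the 10 heavy atoms by environment: 2× C (H2, X4) → match; 2× C (H1, X4) → no; 1× N (charge +1, H0, X3) → no; 1× O (charge -1, H0, X1) → no; 1× O (H0, X1) → no; 1× F (H0, X1) → no; 2× C (H3, X4) → no.
That gives 2 matching atoms.

2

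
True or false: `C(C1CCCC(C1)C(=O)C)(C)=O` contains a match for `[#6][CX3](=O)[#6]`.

True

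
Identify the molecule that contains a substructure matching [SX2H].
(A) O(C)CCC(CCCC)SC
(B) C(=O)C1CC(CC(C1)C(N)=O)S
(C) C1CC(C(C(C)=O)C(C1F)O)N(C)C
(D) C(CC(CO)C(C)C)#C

B

[SX2H] describes an aliphatic sulfur with two connections, one being H (a thiol).
(A) has a methylthio ether (-SCH3) but the sulfur has H0 (bonded to two carbons), not H1.
(B) contains a thiol (-SH), which satisfies every atom and bond constraint.
(C) has a hydroxyl group (-OH) but it is an -OH, not an -SH.
(D) has a hydroxyl group (-OH) but it is an -OH, not an -SH.
So the answer is (B).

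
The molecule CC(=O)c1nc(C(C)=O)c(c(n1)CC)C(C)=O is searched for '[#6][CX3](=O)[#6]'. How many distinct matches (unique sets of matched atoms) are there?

3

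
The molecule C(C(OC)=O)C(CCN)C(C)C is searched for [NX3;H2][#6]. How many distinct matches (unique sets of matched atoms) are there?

[NX3;H2][#6] is the SMARTS for a primary amine: a trivalent nitrogen with two H attached to carbon.
Exactly one fragment in the molecule meets all constraints, giving 1 match.

1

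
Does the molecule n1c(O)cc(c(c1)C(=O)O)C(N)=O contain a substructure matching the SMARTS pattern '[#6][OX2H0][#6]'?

No

The pattern [#6][OX2H0][#6] describes an aliphatic oxygen bridging two carbons with no H on the oxygen — an ether.
The closest candidate here is a carboxylic acid group (-C(=O)OH), but the -OH oxygen has H1; the =O is OX1, not OX2. No other fragment satisfies the full query, so there is no match.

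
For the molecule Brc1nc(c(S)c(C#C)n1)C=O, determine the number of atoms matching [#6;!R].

3

Check the 12 heavy atoms by environment: 2× n (aromatic, in 6-ring) → no; 4× c (aromatic, in 6-ring) → no; 3× C (acyclic) → match; 1× O (acyclic) → no; 1× Br (acyclic) → no; 1× S (acyclic) → no.
That gives 3 matching atoms.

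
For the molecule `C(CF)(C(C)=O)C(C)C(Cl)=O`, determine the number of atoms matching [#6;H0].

2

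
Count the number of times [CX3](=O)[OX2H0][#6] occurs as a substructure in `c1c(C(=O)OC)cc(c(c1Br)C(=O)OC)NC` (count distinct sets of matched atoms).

[CX3](=O)[OX2H0][#6] is the SMARTS for an ester: a carbonyl carbon bonded to an oxygen that is itself bonded to carbon (no H on that O).
The molecule carries 2 separate instances of a methyl-ester group (-C(=O)OCH3) meeting every constraint; each maps to a distinct set of atoms, giving 2 matches.

2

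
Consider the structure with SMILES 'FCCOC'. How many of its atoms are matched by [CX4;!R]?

3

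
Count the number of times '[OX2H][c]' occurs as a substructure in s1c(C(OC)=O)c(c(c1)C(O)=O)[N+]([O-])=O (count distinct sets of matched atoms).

0

[OX2H][c] is the SMARTS for a phenol: a hydroxyl oxygen attached to an aromatic carbon.
No fragment in the molecule satisfies every constraint, giving 0 matches.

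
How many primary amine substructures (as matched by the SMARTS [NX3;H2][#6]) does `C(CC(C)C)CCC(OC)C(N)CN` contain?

2

[NX3;H2][#6] is the SMARTS for a primary amine: a trivalent nitrogen with two H attached to carbon.
The molecule carries 2 separate instances of a primary amino group (-NH2) meeting every constraint; each maps to a distinct set of atoms, giving 2 matches.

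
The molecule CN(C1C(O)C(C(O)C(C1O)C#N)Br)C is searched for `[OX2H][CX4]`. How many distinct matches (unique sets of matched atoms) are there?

[OX2H][CX4] is the SMARTS for an aliphatic alcohol: a hydroxyl oxygen bound to an sp3 (X4) carbon.
The molecule carries 3 separate instances of a hydroxyl group (-OH) meeting every constraint; each maps to a distinct set of atoms, giving 3 matches.

3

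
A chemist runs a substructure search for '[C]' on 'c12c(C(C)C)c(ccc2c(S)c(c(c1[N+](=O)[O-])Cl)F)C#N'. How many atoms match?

The query [C] means: uppercase C matches aliphatic (non-aromatic) carbon only.
Check the 21 heavy atoms by environment: 10× c (aromatic) → no; 1× N (charge +1) → no; 1× O (charge -1) → no; 1× O → no; 4× C → match; 1× N → no; 1× S → no; 1× Cl → no; 1× F → no.
That gives 4 matching atoms.

4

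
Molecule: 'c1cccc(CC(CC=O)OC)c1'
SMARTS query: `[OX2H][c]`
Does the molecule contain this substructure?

No

The pattern [OX2H][c] describes a hydroxyl oxygen attached to an aromatic carbon — a phenol.
The closest candidate here is a methoxy ether (-OCH3), but the oxygen has H0, not H1. No other fragment satisfies the full query, so there is no match.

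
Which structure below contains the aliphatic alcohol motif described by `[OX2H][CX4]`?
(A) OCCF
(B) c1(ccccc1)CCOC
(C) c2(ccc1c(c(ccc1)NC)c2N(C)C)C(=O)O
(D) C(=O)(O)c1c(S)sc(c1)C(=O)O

[OX2H][CX4] describes a hydroxyl oxygen bound to an sp3 (X4) carbon (an aliphatic alcohol).
(A) contains a hydroxyl group (-OH), which satisfies every atom and bond constraint.
(B) has a methoxy ether (-OCH3) but the oxygen has H0 (ether), not H1.
(C) has a carboxylic acid group (-C(=O)OH) but the -OH is on a CX3 carbonyl carbon, not a CX4 carbon.
(D) has a carboxylic acid group (-C(=O)OH) but the -OH is on a CX3 carbonyl carbon, not a CX4 carbon.
So the answer is (A).

A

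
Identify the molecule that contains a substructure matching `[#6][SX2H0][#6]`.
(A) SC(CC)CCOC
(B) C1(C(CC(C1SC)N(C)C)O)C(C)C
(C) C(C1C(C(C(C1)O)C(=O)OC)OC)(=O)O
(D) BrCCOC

B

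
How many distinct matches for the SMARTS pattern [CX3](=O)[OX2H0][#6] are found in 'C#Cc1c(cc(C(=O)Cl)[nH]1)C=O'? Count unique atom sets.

0

[CX3](=O)[OX2H0][#6] is the SMARTS for an ester: a carbonyl carbon bonded to an oxygen that is itself bonded to carbon (no H on that O).
No fragment in the molecule satisfies every constraint, giving 0 matches.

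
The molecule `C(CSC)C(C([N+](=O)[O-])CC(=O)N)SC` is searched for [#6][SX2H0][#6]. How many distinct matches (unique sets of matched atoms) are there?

2

[#6][SX2H0][#6] is the SMARTS for a thioether: an aliphatic sulfur bridging two carbons with no H on the sulfur.
The molecule carries 2 separate instances of a methylthio ether (-SCH3) meeting every constraint; each maps to a distinct set of atoms, giving 2 matches.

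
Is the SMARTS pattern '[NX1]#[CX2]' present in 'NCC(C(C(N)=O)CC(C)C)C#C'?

The pattern [NX1]#[CX2] describes a nitrogen triple-bonded to a two-connected carbon — a nitrile.
The closest candidate here is a primary amino group (-NH2), but the nitrogen is NX3 (three connections), not NX1 triple-bonded. No other fragment satisfies the full query, so there is no match.

No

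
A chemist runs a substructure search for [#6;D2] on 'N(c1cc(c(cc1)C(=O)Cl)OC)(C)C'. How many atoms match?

The query [#6;D2] means: any carbon bonded to exactly two heavy atoms.
Check the 14 heavy atoms by environment: 3× c (aromatic, D3) → no; 3× c (aromatic, D2) → match; 1× O (D2) → no; 3× C (D1) → no; 1× N (D3) → no; 1× C (D3) → no; 1× O (D1) → no; 1× Cl (D1) → no.
That gives 3 matching atoms.

3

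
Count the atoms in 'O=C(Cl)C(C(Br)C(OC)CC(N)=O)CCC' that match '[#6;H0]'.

2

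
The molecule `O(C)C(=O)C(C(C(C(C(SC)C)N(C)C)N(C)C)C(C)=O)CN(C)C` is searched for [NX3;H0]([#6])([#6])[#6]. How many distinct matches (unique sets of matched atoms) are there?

3

[NX3;H0]([#6])([#6])[#6] is the SMARTS for a tertiary amine: a trivalent nitrogen with no H, bonded to three carbons.
The molecule carries 3 separate instances of a dimethylamino group (-N(CH3)2) meeting every constraint; each maps to a distinct set of atoms, giving 3 matches.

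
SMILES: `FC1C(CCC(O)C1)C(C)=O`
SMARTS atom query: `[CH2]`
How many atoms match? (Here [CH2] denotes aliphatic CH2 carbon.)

3

Check the 11 heavy atoms by environment: 3× C (H2) → match; 3× C (H1) → no; 1× C (H0) → no; 1× O (H0) → no; 1× C (H3) → no; 1× O (H1) → no; 1× F (H0) → no.
That gives 3 matching atoms.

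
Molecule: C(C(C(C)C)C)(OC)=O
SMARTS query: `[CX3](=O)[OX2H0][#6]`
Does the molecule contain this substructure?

Yes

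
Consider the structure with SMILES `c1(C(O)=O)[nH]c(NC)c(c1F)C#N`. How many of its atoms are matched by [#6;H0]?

The query [#6;H0] means: any carbon with no attached hydrogen.
Check the 13 heavy atoms by environment: 1× n (aromatic, H1) → no; 4× c (aromatic, H0) → match; 1× F (H0) → no; 1× N (H1) → no; 1× C (H3) → no; 2× C (H0) → match; 1× N (H0) → no; 1× O (H0) → no; 1× O (H1) → no.
Summing the matching environments: 4 + 2 = 6 matching atoms.

6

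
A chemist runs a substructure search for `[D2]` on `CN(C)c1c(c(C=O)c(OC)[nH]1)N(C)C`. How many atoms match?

The query [D2] means: atom with exactly two heavy-atom neighbours.
Check the 15 heavy atoms by environment: 1× n (aromatic, D2) → match; 4× c (aromatic, D3) → no; 2× N (D3) → no; 5× C (D1) → no; 1× O (D2) → match; 1× C (D2) → match; 1× O (D1) → no.
Summing the matching environments: 1 + 1 + 1 = 3 matching atoms.

3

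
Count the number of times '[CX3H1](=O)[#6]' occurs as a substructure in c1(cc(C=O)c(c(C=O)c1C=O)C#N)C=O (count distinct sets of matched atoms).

[CX3H1](=O)[#6] is the SMARTS for an aldehyde: an sp2 carbon with one H, double-bonded to O and single-bonded to carbon.
The molecule carries 4 separate instances of an aldehyde (-CHO) meeting every constraint; each maps to a distinct set of atoms, giving 4 matches.

4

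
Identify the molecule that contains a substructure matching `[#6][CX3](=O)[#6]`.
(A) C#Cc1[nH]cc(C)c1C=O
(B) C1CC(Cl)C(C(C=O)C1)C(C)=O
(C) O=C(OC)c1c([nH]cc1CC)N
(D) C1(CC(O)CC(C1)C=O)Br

B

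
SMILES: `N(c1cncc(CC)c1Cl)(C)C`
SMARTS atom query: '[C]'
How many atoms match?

4

The query [C] means: uppercase C matches aliphatic (non-aromatic) carbon only.
Check the 12 heavy atoms by environment: 1× n (aromatic) → no; 5× c (aromatic) → no; 1× N → no; 4× C → match; 1× Cl → no.
That gives 4 matching atoms.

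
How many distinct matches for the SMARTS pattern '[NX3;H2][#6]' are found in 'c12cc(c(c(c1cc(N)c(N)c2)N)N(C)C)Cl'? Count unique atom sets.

[NX3;H2][#6] is the SMARTS for a primary amine: a trivalent nitrogen with two H attached to carbon.
The molecule carries 3 separate instances of a primary amino group (-NH2) meeting every constraint; each maps to a distinct set of atoms, giving 3 matches.

3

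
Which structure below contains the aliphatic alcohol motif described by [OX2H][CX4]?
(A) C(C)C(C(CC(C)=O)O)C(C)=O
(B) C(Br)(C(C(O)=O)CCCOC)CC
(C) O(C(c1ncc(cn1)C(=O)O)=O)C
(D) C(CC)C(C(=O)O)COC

[OX2H][CX4] describes a hydroxyl oxygen bound to an sp3 (X4) carbon (an aliphatic alcohol).
(A) contains a hydroxyl group (-OH), which satisfies every atom and bond constraint.
(B) has a carboxylic acid group (-C(=O)OH) but the -OH is on a CX3 carbonyl carbon, not a CX4 carbon.
(C) has a carboxylic acid group (-C(=O)OH) but the -OH is on a CX3 carbonyl carbon, not a CX4 carbon.
(D) has a methoxy ether (-OCH3) but the oxygen has H0 (ether), not H1.
So the answer is (A).

A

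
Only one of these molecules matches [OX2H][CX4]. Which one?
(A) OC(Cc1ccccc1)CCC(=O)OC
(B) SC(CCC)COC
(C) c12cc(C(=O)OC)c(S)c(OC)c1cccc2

A

[OX2H][CX4] describes a hydroxyl oxygen bound to an sp3 (X4) carbon (an aliphatic alcohol).
(A) contains a hydroxyl group (-OH), which satisfies every atom and bond constraint.
(B) has a methoxy ether (-OCH3) but the oxygen has H0 (ether), not H1.
(C) has a methoxy ether (-OCH3) but the oxygen has H0 (ether), not H1.
So the answer is (A).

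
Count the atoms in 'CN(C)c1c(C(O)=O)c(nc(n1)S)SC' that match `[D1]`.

6

The query [D1] means: atom with exactly one heavy-atom neighbour (degree 1).
Check the 15 heavy atoms by environment: 2× n (aromatic, D2) → no; 4× c (aromatic, D3) → no; 1× S (D2) → no; 3× C (D1) → match; 1× N (D3) → no; 1× C (D3) → no; 2× O (D1) → match; 1× S (D1) → match.
Summing the matching environments: 3 + 2 + 1 = 6 matching atoms.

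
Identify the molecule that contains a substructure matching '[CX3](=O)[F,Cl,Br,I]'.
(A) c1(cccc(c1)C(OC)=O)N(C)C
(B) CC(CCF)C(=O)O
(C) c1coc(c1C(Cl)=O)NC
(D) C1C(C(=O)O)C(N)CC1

[CX3](=O)[F,Cl,Br,I] describes a carbonyl carbon bonded to a halogen (an acyl halide).
(A) has a methyl-ester group (-C(=O)OCH3) but the carbonyl is bonded to -O-C, not to a halogen.
(B) has a carboxylic acid group (-C(=O)OH) but the carbonyl is bonded to -OH, not to a halogen.
(C) contains an acyl chloride (-C(=O)Cl), which satisfies every atom and bond constraint.
(D) has a carboxylic acid group (-C(=O)OH) but the carbonyl is bonded to -OH, not to a halogen.
So the answer is (C).

C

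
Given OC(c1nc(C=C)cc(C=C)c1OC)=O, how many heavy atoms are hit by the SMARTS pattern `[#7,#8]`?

The query [#7,#8] means: nitrogen or oxygen (comma = OR).
Check the 15 heavy atoms by environment: 1× n (aromatic) → match; 5× c (aromatic) → no; 3× O → match; 6× C → no.
Summing the matching environments: 1 + 3 = 4 matching atoms.

4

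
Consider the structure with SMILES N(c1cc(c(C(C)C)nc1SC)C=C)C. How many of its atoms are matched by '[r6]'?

6

Check the 15 heavy atoms by environment: 1× n (aromatic, in 6-ring) → match; 5× c (aromatic, in 6-ring) → match; 7× C (acyclic) → no; 1× S (acyclic) → no; 1× N (acyclic) → no.
Summing the matching environments: 1 + 5 = 6 matching atoms.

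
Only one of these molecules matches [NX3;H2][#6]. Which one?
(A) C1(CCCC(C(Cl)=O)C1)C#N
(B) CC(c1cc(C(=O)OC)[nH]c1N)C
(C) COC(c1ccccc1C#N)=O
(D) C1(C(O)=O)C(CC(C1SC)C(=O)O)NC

[NX3;H2][#6] describes a trivalent nitrogen with two H attached to carbon (a primary amine).
(A) has a nitrile (-C#N) but the nitrogen is NX1 (triple-bonded), not NX3 with two H.
(B) contains a primary amino group (-NH2), which satisfies every atom and bond constraint.
(C) has a nitrile (-C#N) but the nitrogen is NX1 (triple-bonded), not NX3 with two H.
(D) has an N-methylamino group (-NHCH3) but the nitrogen bears two carbons and only one H (H1), not H2.
So the answer is (B).

B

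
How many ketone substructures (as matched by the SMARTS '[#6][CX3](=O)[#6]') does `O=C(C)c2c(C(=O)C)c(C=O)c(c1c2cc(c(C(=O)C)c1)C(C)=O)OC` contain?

4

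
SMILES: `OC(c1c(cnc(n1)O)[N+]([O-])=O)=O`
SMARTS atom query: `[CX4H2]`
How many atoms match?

0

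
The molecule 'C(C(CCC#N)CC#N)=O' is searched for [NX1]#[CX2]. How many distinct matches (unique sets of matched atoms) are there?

2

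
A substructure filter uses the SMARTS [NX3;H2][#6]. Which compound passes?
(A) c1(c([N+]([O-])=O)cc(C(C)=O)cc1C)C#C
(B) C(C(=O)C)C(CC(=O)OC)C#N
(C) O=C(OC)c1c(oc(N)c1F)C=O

C

[NX3;H2][#6] describes a trivalent nitrogen with two H attached to carbon (a primary amine).
(A) has a nitro group (-[N+](=O)[O-]) but the nitrogen is [N+] with no H, not NX3H2.
(B) has a nitrile (-C#N) but the nitrogen is NX1 (triple-bonded), not NX3 with two H.
(C) contains a primary amino group (-NH2), which satisfies every atom and bond constraint.
So the answer is (C).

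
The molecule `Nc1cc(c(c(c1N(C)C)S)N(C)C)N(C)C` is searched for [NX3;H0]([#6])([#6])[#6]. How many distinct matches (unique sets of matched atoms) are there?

3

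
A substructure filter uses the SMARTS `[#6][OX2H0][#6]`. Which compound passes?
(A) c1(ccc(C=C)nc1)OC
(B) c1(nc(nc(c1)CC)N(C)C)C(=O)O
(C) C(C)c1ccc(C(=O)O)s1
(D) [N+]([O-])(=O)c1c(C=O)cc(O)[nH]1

A

[#6][OX2H0][#6] describes an aliphatic oxygen bridging two carbons with no H on the oxygen (an ether).
(A) contains a methoxy ether (-OCH3), which satisfies every atom and bond constraint.
(B) has a carboxylic acid group (-C(=O)OH) but the -OH oxygen has H1; the =O is OX1, not OX2.
(C) has a carboxylic acid group (-C(=O)OH) but the -OH oxygen has H1; the =O is OX1, not OX2.
(D) has a hydroxyl group (-OH) but the oxygen has H1, not H0 bridging two carbons.
So the answer is (A).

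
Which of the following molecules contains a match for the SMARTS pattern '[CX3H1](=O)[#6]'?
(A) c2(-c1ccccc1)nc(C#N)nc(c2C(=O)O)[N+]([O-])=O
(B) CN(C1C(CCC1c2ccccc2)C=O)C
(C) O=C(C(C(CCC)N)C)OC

B

[CX3H1](=O)[#6] describes an sp2 carbon with one H, double-bonded to O and single-bonded to carbon (an aldehyde).
(A) has a carboxylic acid group (-C(=O)OH) but the carbonyl carbon has H0 and is bonded to O, not H1.
(B) contains an aldehyde (-CHO), which satisfies every atom and bond constraint.
(C) has a methyl-ester group (-C(=O)OCH3) but the carbonyl carbon has H0, not H1.
So the answer is (B).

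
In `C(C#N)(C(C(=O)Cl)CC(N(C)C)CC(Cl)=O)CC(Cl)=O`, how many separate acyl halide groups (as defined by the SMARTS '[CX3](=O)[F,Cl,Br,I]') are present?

3

[CX3](=O)[F,Cl,Br,I] is the SMARTS for an acyl halide: a carbonyl carbon bonded to a halogen.
The molecule carries 3 separate instances of an acyl chloride (-C(=O)Cl) meeting every constraint; each maps to a distinct set of atoms, giving 3 matches.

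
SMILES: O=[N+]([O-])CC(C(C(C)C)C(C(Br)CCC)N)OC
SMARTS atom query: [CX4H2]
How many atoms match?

3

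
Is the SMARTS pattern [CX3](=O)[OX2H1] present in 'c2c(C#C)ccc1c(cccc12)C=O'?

No

The pattern [CX3](=O)[OX2H1] describes an sp2 carbon double-bonded to O and single-bonded to an -OH oxygen — a carboxylic acid.
The closest candidate here is an aldehyde (-CHO), but there is no singly-bonded oxygen on the carbonyl carbon. No other fragment satisfies the full query, so there is no match.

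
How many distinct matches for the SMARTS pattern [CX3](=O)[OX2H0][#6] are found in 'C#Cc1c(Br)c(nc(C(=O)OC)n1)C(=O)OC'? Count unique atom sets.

[CX3](=O)[OX2H0][#6] is the SMARTS for an ester: a carbonyl carbon bonded to an oxygen that is itself bonded to carbon (no H on that O).
The molecule carries 2 separate instances of a methyl-ester group (-C(=O)OCH3) meeting every constraint; each maps to a distinct set of atoms, giving 2 matches.

2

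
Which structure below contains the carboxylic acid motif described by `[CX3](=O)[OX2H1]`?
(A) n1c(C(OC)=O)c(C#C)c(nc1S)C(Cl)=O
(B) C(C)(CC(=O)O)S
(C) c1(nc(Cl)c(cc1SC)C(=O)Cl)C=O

B

[CX3](=O)[OX2H1] describes an sp2 carbon double-bonded to O and single-bonded to an -OH oxygen (a carboxylic acid).
(A) has a methyl-ester group (-C(=O)OCH3) but the singly-bonded O has no H (OX2H0, not OX2H1).
(B) contains a carboxylic acid group (-C(=O)OH), which satisfies every atom and bond constraint.
(C) has an acyl chloride (-C(=O)Cl) but the carbonyl is bonded to Cl, not to an -OH oxygen.
So the answer is (B).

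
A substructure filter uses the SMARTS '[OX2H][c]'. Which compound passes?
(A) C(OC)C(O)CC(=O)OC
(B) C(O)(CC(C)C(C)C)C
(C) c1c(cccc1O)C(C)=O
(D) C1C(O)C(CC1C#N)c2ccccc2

C

[OX2H][c] describes a hydroxyl oxygen attached to an aromatic carbon (a phenol).
(A) has a hydroxyl group (-OH) but the -OH is on an aliphatic carbon, not an aromatic c.
(B) has a hydroxyl group (-OH) but the -OH is on an aliphatic carbon, not an aromatic c.
(C) contains a hydroxyl group (-OH), which satisfies every atom and bond constraint.
(D) has a hydroxyl group (-OH) but the -OH is on an aliphatic carbon, not an aromatic c.
So the answer is (C).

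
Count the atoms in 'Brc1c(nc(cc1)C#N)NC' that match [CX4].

1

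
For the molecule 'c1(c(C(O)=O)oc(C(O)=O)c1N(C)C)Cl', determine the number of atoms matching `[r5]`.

Check the 15 heavy atoms by environment: 1× o (aromatic, in 5-ring) → match; 4× c (aromatic, in 5-ring) → match; 4× C (acyclic) → no; 4× O (acyclic) → no; 1× Cl (acyclic) → no; 1× N (acyclic) → no.
Summing the matching environments: 1 + 4 = 5 matching atoms.

5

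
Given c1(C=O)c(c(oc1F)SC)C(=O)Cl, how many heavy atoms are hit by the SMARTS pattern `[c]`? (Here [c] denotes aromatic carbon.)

4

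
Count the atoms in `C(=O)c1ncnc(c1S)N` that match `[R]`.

6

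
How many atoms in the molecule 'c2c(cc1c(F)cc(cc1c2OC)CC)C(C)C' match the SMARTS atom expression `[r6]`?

10

The query [r6] means: r6 matches atoms in a six-membered ring.
Check the 18 heavy atoms by environment: 10× c (aromatic, in 6-ring) → match; 1× O (acyclic) → no; 6× C (acyclic) → no; 1× F (acyclic) → no.
That gives 10 matching atoms.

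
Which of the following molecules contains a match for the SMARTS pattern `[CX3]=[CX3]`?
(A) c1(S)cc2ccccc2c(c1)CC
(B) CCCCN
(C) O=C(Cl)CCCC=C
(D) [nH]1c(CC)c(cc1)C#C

C

[CX3]=[CX3] describes a non-aromatic C=C double bond between two sp2 carbons (an alkene).
(A) has an ethyl group (-CH2CH3) but its C-C bond is a single bond between CX4 carbons, not CX3=CX3.
(B) has an ethyl group (-CH2CH3) but its C-C bond is a single bond between CX4 carbons, not CX3=CX3.
(C) contains a vinyl group (-CH=CH2), which satisfies every atom and bond constraint.
(D) has an ethynyl group (-C#CH) but the C-C bond is a triple bond, not a double bond.
So the answer is (C).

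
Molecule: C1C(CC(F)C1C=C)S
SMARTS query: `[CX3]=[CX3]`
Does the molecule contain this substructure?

The pattern [CX3]=[CX3] describes a non-aromatic C=C double bond between two sp2 carbons — an alkene.
The molecule carries a vinyl group (-CH=CH2), whose atoms satisfy every constraint of the query, so the pattern matches.

Yes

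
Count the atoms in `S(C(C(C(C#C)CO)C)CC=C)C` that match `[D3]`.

3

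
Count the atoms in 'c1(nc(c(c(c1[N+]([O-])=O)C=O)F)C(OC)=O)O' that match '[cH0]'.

The query [cH0] means: aromatic carbon with no attached hydrogen (substituted or ring-fusion).
Check the 17 heavy atoms by environment: 1× n (aromatic, H0) → no; 5× c (aromatic, H0) → match; 1× F (H0) → no; 1× C (H0) → no; 4× O (H0) → no; 1× C (H3) → no; 1× O (H1) → no; 1× C (H1) → no; 1× N (charge +1, H0) → no; 1× O (charge -1, H0) → no.
That gives 5 matching atoms.

5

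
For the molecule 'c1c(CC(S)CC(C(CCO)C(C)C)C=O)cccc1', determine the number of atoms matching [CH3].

The query [CH3] means: aliphatic carbon with exactly three hydrogens.
Check the 20 heavy atoms by environment: 4× C (H2) → no; 5× C (H1) → no; 1× c (aromatic, H0) → no; 5× c (aromatic, H1) → no; 1× O (H0) → no; 2× C (H3) → match; 1× S (H1) → no; 1× O (H1) → no.
That gives 2 matching atoms.

2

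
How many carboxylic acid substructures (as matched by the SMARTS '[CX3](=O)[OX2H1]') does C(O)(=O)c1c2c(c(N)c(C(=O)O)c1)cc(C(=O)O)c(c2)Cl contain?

[CX3](=O)[OX2H1] is the SMARTS for a carboxylic acid: an sp2 carbon double-bonded to O and single-bonded to an -OH oxygen.
The molecule carries 3 separate instances of a carboxylic acid group (-C(=O)OH) meeting every constraint; each maps to a distinct set of atoms, giving 3 matches.

3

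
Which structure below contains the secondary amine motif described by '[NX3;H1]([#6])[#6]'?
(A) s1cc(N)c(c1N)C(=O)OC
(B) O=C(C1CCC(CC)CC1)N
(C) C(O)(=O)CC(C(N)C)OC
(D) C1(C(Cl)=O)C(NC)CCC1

[NX3;H1]([#6])[#6] describes a trivalent nitrogen with one H, bonded to two carbons (a secondary amine).
(A) has a primary amino group (-NH2) but the nitrogen has H2 and only one carbon neighbour.
(B) has a primary amide (-C(=O)NH2) but the -C(=O)NH2 nitrogen has H2, not H1.
(C) has a primary amino group (-NH2) but the nitrogen has H2 and only one carbon neighbour.
(D) contains an N-methylamino group (-NHCH3), which satisfies every atom and bond constraint.
So the answer is (D).

D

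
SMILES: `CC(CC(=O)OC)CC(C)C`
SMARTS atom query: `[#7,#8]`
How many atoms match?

2

Check the 11 heavy atoms by environment: 9× C → no; 2× O → match.
That gives 2 matching atoms.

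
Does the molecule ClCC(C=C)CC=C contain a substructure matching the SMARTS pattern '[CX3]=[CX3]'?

Yes

The pattern [CX3]=[CX3] describes a non-aromatic C=C double bond between two sp2 carbons — an alkene.
The molecule carries a vinyl group (-CH=CH2), whose atoms satisfy every constraint of the query, so the pattern matches.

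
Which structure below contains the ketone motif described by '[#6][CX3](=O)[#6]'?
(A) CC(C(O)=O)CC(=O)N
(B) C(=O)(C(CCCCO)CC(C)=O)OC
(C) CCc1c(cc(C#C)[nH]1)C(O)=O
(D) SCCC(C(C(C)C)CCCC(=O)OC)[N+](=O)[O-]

B

[#6][CX3](=O)[#6] describes a carbonyl carbon (no H) flanked by two carbons (a ketone).
(A) has a primary amide (-C(=O)NH2) but one neighbour of the carbonyl carbon is N, not C.
(B) contains an acetyl/ketone group (-C(=O)CH3), which satisfies every atom and bond constraint.
(C) has a carboxylic acid group (-C(=O)OH) but one neighbour of the carbonyl carbon is O, not C.
(D) has a methyl-ester group (-C(=O)OCH3) but one neighbour of the carbonyl carbon is O, not C.
So the answer is (B).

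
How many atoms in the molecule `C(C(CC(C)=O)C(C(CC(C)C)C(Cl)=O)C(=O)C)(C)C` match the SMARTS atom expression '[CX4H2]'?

2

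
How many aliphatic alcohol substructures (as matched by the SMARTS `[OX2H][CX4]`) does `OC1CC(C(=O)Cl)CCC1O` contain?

[OX2H][CX4] is the SMARTS for an aliphatic alcohol: a hydroxyl oxygen bound to an sp3 (X4) carbon.
The molecule carries 2 separate instances of a hydroxyl group (-OH) meeting every constraint; each maps to a distinct set of atoms, giving 2 matches.

2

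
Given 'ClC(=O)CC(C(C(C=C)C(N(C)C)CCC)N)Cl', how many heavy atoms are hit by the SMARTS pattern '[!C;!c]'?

5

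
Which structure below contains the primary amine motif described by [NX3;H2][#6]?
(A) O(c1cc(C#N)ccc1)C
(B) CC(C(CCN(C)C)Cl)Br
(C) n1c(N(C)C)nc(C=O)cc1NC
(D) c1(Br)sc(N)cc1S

[NX3;H2][#6] describes a trivalent nitrogen with two H attached to carbon (a primary amine).
(A) has a nitrile (-C#N) but the nitrogen is NX1 (triple-bonded), not NX3 with two H.
(B) has a dimethylamino group (-N(CH3)2) but the nitrogen has H0, not H2.
(C) has an N-methylamino group (-NHCH3) but the nitrogen bears two carbons and only one H (H1), not H2.
(D) contains a primary amino group (-NH2), which satisfies every atom and bond constraint.
So the answer is (D).

D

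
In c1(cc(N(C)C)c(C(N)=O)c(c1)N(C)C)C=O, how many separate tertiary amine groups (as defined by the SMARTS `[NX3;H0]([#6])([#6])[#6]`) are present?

2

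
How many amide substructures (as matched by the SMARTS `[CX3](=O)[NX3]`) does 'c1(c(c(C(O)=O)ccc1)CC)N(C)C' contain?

[CX3](=O)[NX3] is the SMARTS for an amide: a carbonyl carbon bonded to a trivalent nitrogen.
The molecule has a carboxylic acid group (-C(=O)OH), but the carbonyl is bonded to O, not to an NX3 nitrogen; nothing else fits, so there are 0 matches.

0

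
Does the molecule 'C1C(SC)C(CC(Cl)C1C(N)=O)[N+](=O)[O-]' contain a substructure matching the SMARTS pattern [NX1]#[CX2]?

The pattern [NX1]#[CX2] describes a nitrogen triple-bonded to a two-connected carbon — a nitrile.
The closest candidate here is a nitro group (-[N+](=O)[O-]), but there is no C#N triple bond. No other fragment satisfies the full query, so there is no match.

No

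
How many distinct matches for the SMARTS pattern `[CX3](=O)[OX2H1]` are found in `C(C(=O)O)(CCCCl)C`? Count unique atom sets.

1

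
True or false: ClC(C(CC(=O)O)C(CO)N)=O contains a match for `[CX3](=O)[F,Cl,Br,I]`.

The pattern [CX3](=O)[F,Cl,Br,I] describes a carbonyl carbon bonded to a halogen — an acyl halide.
The molecule carries an acyl chloride (-C(=O)Cl), whose atoms satisfy every constraint of the query, so the pattern matches.

True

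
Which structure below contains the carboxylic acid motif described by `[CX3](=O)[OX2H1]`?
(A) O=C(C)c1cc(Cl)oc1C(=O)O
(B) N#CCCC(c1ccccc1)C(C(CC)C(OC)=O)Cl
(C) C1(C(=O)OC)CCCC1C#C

A

[CX3](=O)[OX2H1] describes an sp2 carbon double-bonded to O and single-bonded to an -OH oxygen (a carboxylic acid).
(A) contains a carboxylic acid group (-C(=O)OH), which satisfies every atom and bond constraint.
(B) has a methyl-ester group (-C(=O)OCH3) but the singly-bonded O has no H (OX2H0, not OX2H1).
(C) has a methyl-ester group (-C(=O)OCH3) but the singly-bonded O has no H (OX2H0, not OX2H1).
So the answer is (A).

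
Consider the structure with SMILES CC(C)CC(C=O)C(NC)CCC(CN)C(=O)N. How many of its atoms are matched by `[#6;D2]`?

5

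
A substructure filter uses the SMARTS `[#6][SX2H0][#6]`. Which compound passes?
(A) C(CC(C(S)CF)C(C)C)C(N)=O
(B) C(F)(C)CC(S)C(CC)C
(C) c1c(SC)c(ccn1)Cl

C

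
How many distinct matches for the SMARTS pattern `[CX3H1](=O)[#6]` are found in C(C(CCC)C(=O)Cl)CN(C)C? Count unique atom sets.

[CX3H1](=O)[#6] is the SMARTS for an aldehyde: an sp2 carbon with one H, double-bonded to O and single-bonded to carbon.
No fragment in the molecule satisfies every constraint, giving 0 matches.

0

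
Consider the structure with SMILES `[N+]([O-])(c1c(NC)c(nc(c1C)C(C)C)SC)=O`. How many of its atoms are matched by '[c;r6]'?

5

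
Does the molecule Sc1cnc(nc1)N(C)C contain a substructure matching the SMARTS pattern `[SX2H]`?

Yes

The pattern [SX2H] describes an aliphatic sulfur with two connections, one being H — a thiol.
The molecule carries a thiol (-SH), whose atoms satisfy every constraint of the query, so the pattern matches.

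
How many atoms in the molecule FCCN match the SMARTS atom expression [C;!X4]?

0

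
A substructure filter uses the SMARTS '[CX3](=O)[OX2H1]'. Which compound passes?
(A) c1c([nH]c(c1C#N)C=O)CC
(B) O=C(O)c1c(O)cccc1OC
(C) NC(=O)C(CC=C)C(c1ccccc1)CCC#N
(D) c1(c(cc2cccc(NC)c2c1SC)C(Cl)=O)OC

B

[CX3](=O)[OX2H1] describes an sp2 carbon double-bonded to O and single-bonded to an -OH oxygen (a carboxylic acid).
(A) has an aldehyde (-CHO) but there is no singly-bonded oxygen on the carbonyl carbon.
(B) contains a carboxylic acid group (-C(=O)OH), which satisfies every atom and bond constraint.
(C) has a primary amide (-C(=O)NH2) but the carbonyl is bonded to N, not to an -OH oxygen.
(D) has an acyl chloride (-C(=O)Cl) but the carbonyl is bonded to Cl, not to an -OH oxygen.
So the answer is (B).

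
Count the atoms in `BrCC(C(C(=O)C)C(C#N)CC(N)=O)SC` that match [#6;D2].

3

The query [#6;D2] means: any carbon bonded to exactly two heavy atoms.
Check the 16 heavy atoms by environment: 3× C (D2) → match; 5× C (D3) → no; 2× N (D1) → no; 2× O (D1) → no; 1× S (D2) → no; 2× C (D1) → no; 1× Br (D1) → no.
That gives 3 matching atoms.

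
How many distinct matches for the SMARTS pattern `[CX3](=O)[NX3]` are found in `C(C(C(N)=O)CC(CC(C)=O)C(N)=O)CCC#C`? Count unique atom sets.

[CX3](=O)[NX3] is the SMARTS for an amide: a carbonyl carbon bonded to a trivalent nitrogen.
The molecule carries 2 separate instances of a primary amide (-C(=O)NH2) meeting every constraint; each maps to a distinct set of atoms, giving 2 matches.

2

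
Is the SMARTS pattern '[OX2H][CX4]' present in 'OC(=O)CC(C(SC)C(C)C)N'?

No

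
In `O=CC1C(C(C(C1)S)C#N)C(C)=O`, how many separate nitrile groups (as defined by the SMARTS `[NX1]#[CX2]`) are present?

[NX1]#[CX2] is the SMARTS for a nitrile: a nitrogen triple-bonded to a two-connected carbon.
Exactly one fragment in the molecule meets all constraints, giving 1 match.

1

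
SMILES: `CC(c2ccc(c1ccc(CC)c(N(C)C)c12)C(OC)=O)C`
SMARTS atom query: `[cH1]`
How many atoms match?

Check the 22 heavy atoms by environment: 6× c (aromatic, H0) → no; 4× c (aromatic, H1) → match; 1× C (H0) → no; 2× O (H0) → no; 6× C (H3) → no; 1× N (H0) → no; 1× C (H2) → no; 1× C (H1) → no.
That gives 4 matching atoms.

4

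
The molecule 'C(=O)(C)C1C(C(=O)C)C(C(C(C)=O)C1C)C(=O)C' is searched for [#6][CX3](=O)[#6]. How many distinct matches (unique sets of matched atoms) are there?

[#6][CX3](=O)[#6] is the SMARTS for a ketone: a carbonyl carbon (no H) flanked by two carbons.
The molecule carries 4 separate instances of an acetyl/ketone group (-C(=O)CH3) meeting every constraint; each maps to a distinct set of atoms, giving 4 matches.

4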